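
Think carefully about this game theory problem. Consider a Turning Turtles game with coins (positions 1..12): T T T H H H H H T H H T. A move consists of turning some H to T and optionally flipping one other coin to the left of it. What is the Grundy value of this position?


Coins: T T T H H H H H T H H T
Key fact: a single head at position k behaves exactly like a Nim heap of size k (turning it to T and optionally flipping a coin at j < k corresponds to moving the heap from k to j, or to 0), and heads combine as a disjunctive sum (two heads at the same place would cancel, matching j XOR j = 0). So the Nim-value is the XOR of the 1-indexed positions of the heads.
Face-up positions (1-indexed): [4, 5, 6, 7, 8, 10, 11]
XOR 0 with 4: 0 XOR 4 = 4
XOR 4 with 5: 4 XOR 5 = 1
XOR 1 with 6: 1 XOR 6 = 7
XOR 7 with 7: 7 XOR 7 = 0
XOR 0 with 8: 0 XOR 8 = 8
XOR 8 with 10: 8 XOR 10 = 2
XOR 2 with 11: 2 XOR 11 = 9
Nim-value = 9

9


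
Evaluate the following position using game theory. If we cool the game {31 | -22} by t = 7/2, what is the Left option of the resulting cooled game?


Original game: {31 | -22} (a switch {a | b} with a > b).
Cooling by t (for t below the temperature (a - b)/2 = 53/2) taxes each move by t: {a | b} cooled by t is {a - t | b + t}.
Cooling amount: t = 7/2
Cooled Left option: 31 - 7/2 = 55/2
Cooled Right option: -22 + 7/2 = -37/2
Cooled game: {55/2 | -37/2}
Left option = 55/2

55/2


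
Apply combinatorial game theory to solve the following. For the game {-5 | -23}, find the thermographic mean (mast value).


Game = {-5 | -23}, a switch {a | b} with numbers a > b.
Its thermograph has left wall a - t and right wall b + t, which meet at t = (a - b)/2, where both equal (a + b)/2. So the mast (mean value) is at (a + b)/2.
Mean = (-5 + (-23))/2 = -28/2 = -14

-14


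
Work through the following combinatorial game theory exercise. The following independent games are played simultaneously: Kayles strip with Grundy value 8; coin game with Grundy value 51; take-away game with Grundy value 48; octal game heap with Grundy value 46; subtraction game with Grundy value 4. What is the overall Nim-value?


By the Sprague-Grundy theorem, the Grundy value of a sum of games is the XOR of individual Grundy values.
Kayles strip: Grundy value = 8. Running XOR: 0 XOR 8 = 8
coin game: Grundy value = 51. Running XOR: 8 XOR 51 = 59
take-away game: Grundy value = 48. Running XOR: 59 XOR 48 = 11
octal game heap: Grundy value = 46. Running XOR: 11 XOR 46 = 37
subtraction game: Grundy value = 4. Running XOR: 37 XOR 4 = 33
The combined Grundy value is 33.

33


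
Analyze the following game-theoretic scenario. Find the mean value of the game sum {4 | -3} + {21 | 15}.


G1 = {4 | -3}, G2 = {21 | 15}
Each is a switch {a | b} with numbers a > b; its mean value is (a + b)/2, and mean value is additive over game sums: m(G1 + G2) = m(G1) + m(G2).
Mean of G1 = (4 + (-3))/2 = 1/2 = 1/2
Mean of G2 = (21 + (15))/2 = 36/2 = 18
Mean of G1 + G2 = 1/2 + 18 = 37/2

37/2


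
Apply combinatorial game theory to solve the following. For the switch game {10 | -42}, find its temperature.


The game is {10 | -42}, a switch {a | b} with numbers a > b.
Cooling {a | b} by t gives {a - t | b + t}, which stops being hot when a - t = b + t, i.e. at t = (a - b)/2. So the temperature of a switch is (a - b)/2.
Temperature = (Left option - Right option) / 2
= (10 - (-42)) / 2
= 52 / 2
= 26

26


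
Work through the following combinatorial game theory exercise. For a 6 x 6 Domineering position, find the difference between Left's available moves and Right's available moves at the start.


Board is 6 x 6 (rows x cols).
Left (vertical) placements: (rows-1) * cols = 5 * 6 = 30
Right (horizontal) placements: rows * (cols-1) = 6 * 5 = 30
Advantage = Left - Right = 30 - 30 = 0

0


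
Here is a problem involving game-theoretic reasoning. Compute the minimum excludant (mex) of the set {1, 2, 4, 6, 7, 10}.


Set = {1, 2, 4, 6, 7, 10}
0 is NOT in the set. This is the mex.
mex = 0

0


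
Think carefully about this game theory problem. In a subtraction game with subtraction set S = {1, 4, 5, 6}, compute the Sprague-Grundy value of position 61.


The subtraction set is S = {1, 4, 5, 6}.
G(k) = mex{ G(k - s) : s in S, s <= k }. We compute iteratively: G(0) = 0.
G(1) = mex({0}) = 1
G(2) = mex({1}) = 0
G(3) = mex({0}) = 1
G(4) = mex({0, 1}) = 2
G(5) = mex({0, 1, 2}) = 3
G(6) = mex({0, 1, 3}) = 2
G(7) = mex({0, 1, 2}) = 3
G(8) = mex({0, 1, 2, 3}) = 4
G(9) = mex({1, 2, 3, 4}) = 0
G(10) = mex({0, 2, 3}) = 1
G(11) = mex({1, 2, 3}) = 0
G(12) = mex({0, 2, 3, 4}) = 1
G(13) = mex({0, 1, 3, 4}) = 2
G(14) = mex({0, 1, 2, 4}) = 3
Observe that G(9)..G(14) = 0, 1, 0, 1, 2, 3 repeats G(0)..G(5) = 0, 1, 0, 1, 2, 3.
For k >= max(S) = 6, G(k) is determined by the previous 6 values G(k-6)..G(k-1); a window of 6 consecutive values has recurred shifted by 9, so by induction G(k + 9) = G(k) for all k >= 0: the sequence is periodic from the start with period 9.
One period: G(0..8) = 0, 1, 0, 1, 2, 3, 2, 3, 4.
61 mod 9 = 7, so G(61) = G(7) = 3.

3


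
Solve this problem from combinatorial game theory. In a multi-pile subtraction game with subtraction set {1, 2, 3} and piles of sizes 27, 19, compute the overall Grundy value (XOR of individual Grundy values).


Subtraction set: {1, 2, 3}
For this subtraction set, G(n) = n mod 4 (period = max + 1 = 4).
Pile 1 (size 27): G(27) = 27 mod 4 = 3
Pile 2 (size 19): G(19) = 19 mod 4 = 3
Total Grundy value = XOR of all: 3 XOR 3 = 0

0


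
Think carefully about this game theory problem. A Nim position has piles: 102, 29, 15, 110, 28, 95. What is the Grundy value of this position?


We need the XOR (exclusive or) of all pile sizes.
After XOR-ing pile 1 (size 102): 0 XOR 102 = 102
After XOR-ing pile 2 (size 29): 102 XOR 29 = 123
After XOR-ing pile 3 (size 15): 123 XOR 15 = 116
After XOR-ing pile 4 (size 110): 116 XOR 110 = 26
After XOR-ing pile 5 (size 28): 26 XOR 28 = 6
After XOR-ing pile 6 (size 95): 6 XOR 95 = 89
The Nim-value of this position is 89.

89


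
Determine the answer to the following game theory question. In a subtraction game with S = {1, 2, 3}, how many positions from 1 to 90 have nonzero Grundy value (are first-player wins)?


Subtraction set S = {1, 2, 3}, so G(n) = n mod 4.
G(n) = 0 when n is a multiple of 4.
Multiples of 4 in [1, 90]: 22
N-positions (nonzero Grundy) = 90 - 22 = 68

68


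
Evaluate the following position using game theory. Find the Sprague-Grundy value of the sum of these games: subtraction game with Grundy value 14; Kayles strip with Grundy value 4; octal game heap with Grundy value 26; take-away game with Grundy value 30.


By the Sprague-Grundy theorem, the Grundy value of a sum of games is the XOR of individual Grundy values.
subtraction game: Grundy value = 14. Running XOR: 0 XOR 14 = 14
Kayles strip: Grundy value = 4. Running XOR: 14 XOR 4 = 10
octal game heap: Grundy value = 26. Running XOR: 10 XOR 26 = 16
take-away game: Grundy value = 30. Running XOR: 16 XOR 30 = 14
The combined Grundy value is 14.

14


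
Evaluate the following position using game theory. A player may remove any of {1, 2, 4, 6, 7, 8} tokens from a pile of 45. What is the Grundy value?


The subtraction set is S = {1, 2, 4, 6, 7, 8}.
G(k) = mex{ G(k - s) : s in S, s <= k }. We compute iteratively: G(0) = 0.
G(1) = mex({0}) = 1
G(2) = mex({0, 1}) = 2
G(3) = mex({1, 2}) = 0
G(4) = mex({0, 2}) = 1
G(5) = mex({0, 1}) = 2
G(6) = mex({0, 1, 2}) = 3
G(7) = mex({0, 1, 2, 3}) = 4
G(8) = mex({0, 1, 2, 3, 4}) = 5
G(9) = mex({0, 1, 2, 4, 5}) = 3
G(10) = mex({0, 1, 2, 3, 5}) = 4
G(11) = mex({0, 1, 2, 3, 4}) = 5
G(12) = mex({1, 2, 3, 4, 5}) = 0
G(13) = mex({0, 2, 3, 4, 5}) = 1
G(14) = mex({0, 1, 3, 4, 5}) = 2
G(15) = mex({1, 2, 3, 4, 5}) = 0
G(16) = mex({0, 2, 3, 4, 5}) = 1
G(17) = mex({0, 1, 3, 4, 5}) = 2
G(18) = mex({0, 1, 2, 4, 5}) = 3
G(19) = mex({0, 1, 2, 3, 5}) = 4
Observe that G(12)..G(19) = 0, 1, 2, 0, 1, 2, 3, 4 repeats G(0)..G(7) = 0, 1, 2, 0, 1, 2, 3, 4.
For k >= max(S) = 8, G(k) is determined by the previous 8 values G(k-8)..G(k-1); a window of 8 consecutive values has recurred shifted by 12, so by induction G(k + 12) = G(k) for all k >= 0: the sequence is periodic from the start with period 12.
One period: G(0..11) = 0, 1, 2, 0, 1, 2, 3, 4, 5, 3, 4, 5.
45 mod 12 = 9, so G(45) = G(9) = 3.

3


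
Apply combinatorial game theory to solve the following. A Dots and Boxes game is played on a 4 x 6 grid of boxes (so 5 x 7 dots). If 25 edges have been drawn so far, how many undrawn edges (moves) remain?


Grid: 4 x 6 boxes, i.e. 5 rows and 7 columns of dots.
Horizontal edges: (rows + 1) * cols = 5 * 6 = 30
Vertical edges: rows * (cols + 1) = 4 * 7 = 28
Total edges: 30 + 28 = 58
Edges drawn: 25
Remaining: 58 - 25 = 33

33


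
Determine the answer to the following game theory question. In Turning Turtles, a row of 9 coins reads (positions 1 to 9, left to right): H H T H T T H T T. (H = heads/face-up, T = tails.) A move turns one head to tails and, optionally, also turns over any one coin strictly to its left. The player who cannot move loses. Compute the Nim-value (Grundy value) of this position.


Coins: H H T H T T H T T
Key fact: a single head at position k behaves exactly like a Nim heap of size k (turning it to T and optionally flipping a coin at j < k corresponds to moving the heap from k to j, or to 0), and heads combine as a disjunctive sum (two heads at the same place would cancel, matching j XOR j = 0). So the Nim-value is the XOR of the 1-indexed positions of the heads.
Face-up positions (1-indexed): [1, 2, 4, 7]
XOR 0 with 1: 0 XOR 1 = 1
XOR 1 with 2: 1 XOR 2 = 3
XOR 3 with 4: 3 XOR 4 = 7
XOR 7 with 7: 7 XOR 7 = 0
Nim-value = 0

0


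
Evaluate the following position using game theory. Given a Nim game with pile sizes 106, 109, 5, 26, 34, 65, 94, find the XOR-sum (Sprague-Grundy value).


We need the XOR (exclusive or) of all pile sizes.
After XOR-ing pile 1 (size 106): 0 XOR 106 = 106
After XOR-ing pile 2 (size 109): 106 XOR 109 = 7
After XOR-ing pile 3 (size 5): 7 XOR 5 = 2
After XOR-ing pile 4 (size 26): 2 XOR 26 = 24
After XOR-ing pile 5 (size 34): 24 XOR 34 = 58
After XOR-ing pile 6 (size 65): 58 XOR 65 = 123
After XOR-ing pile 7 (size 94): 123 XOR 94 = 37
The Nim-value of this position is 37.

37


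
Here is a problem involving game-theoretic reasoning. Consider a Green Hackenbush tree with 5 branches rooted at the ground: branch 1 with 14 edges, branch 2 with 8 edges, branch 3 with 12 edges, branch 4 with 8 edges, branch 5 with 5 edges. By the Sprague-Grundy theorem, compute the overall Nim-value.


The tree has 5 branches from the ground vertex.
In Green Hackenbush, the Nim-value of a simple path of length k is k.
Branch 1: length 14, Nim-value = 14
Branch 2: length 8, Nim-value = 8
Branch 3: length 12, Nim-value = 12
Branch 4: length 8, Nim-value = 8
Branch 5: length 5, Nim-value = 5
Total Nim-value = XOR of all branch values:
0 XOR 14 = 14
14 XOR 8 = 6
6 XOR 12 = 10
10 XOR 8 = 2
2 XOR 5 = 7
Nim-value of the tree = 7

7


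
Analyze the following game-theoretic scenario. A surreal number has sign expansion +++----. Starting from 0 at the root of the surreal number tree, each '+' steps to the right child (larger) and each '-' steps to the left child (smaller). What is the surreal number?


Sign expansion: +++----
Rule: track bounds (lo, hi), initially (-inf, +inf). On '+', the current value becomes lo and we move to the simplest number in (value, hi): value + 1 if hi = +inf, otherwise the midpoint (value + hi)/2. On '-', the current value becomes hi and we move to value - 1 if lo = -inf, otherwise the midpoint (lo + value)/2.
Start at 0.
Step 1: sign = +, move right. Bounds: (0, +inf). Value = 1
Step 2: sign = +, move right. Bounds: (1, +inf). Value = 2
Step 3: sign = +, move right. Bounds: (2, +inf). Value = 3
Step 4: sign = -, move left. Bounds: (2, 3). Value = 5/2
Step 5: sign = -, move left. Bounds: (2, 5/2). Value = 9/4
Step 6: sign = -, move left. Bounds: (2, 9/4). Value = 17/8
Step 7: sign = -, move left. Bounds: (2, 17/8). Value = 33/16
The surreal number with sign expansion +++---- is 33/16.

33/16


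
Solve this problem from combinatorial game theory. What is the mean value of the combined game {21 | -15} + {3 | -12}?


G1 = {21 | -15}, G2 = {3 | -12}
Each is a switch {a | b} with numbers a > b; its mean value is (a + b)/2, and mean value is additive over game sums: m(G1 + G2) = m(G1) + m(G2).
Mean of G1 = (21 + (-15))/2 = 6/2 = 3
Mean of G2 = (3 + (-12))/2 = -9/2 = -9/2
Mean of G1 + G2 = 3 + -9/2 = -3/2

-3/2


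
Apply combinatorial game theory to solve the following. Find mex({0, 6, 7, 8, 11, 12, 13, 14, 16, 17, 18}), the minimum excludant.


Set = {0, 6, 7, 8, 11, 12, 13, 14, 16, 17, 18}
0 is in the set.
1 is NOT in the set. This is the mex.
mex = 1

1


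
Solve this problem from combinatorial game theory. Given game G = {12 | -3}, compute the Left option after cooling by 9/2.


Original game: {12 | -3} (a switch {a | b} with a > b).
Cooling by t (for t below the temperature (a - b)/2 = 15/2) taxes each move by t: {a | b} cooled by t is {a - t | b + t}.
Cooling amount: t = 9/2
Cooled Left option: 12 - 9/2 = 15/2
Cooled Right option: -3 + 9/2 = 3/2
Cooled game: {15/2 | 3/2}
Left option = 15/2

15/2


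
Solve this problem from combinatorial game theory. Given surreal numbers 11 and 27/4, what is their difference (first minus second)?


x = 11, y = 27/4
Converting to common denominator: 4
x = 44/4, y = 27/4
x - y = 11 - 27/4 = 17/4

17/4


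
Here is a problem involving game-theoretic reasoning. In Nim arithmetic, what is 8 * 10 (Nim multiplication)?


Nim multiplication is bilinear over XOR: (u XOR v) * w = (u*w) XOR (v*w).
So we split each operand into its bit components and XOR the pairwise Nim products.
8 = 8 (as XOR of powers of 2).
10 = 2 + 8 (as XOR of powers of 2).
Using the standard Nim-product table on single bits:
  2*2 = 3,   2*4 = 8,   2*8 = 12,
  4*4 = 6,   4*8 = 11,  8*8 = 13,
and  1*x = x (identity), k*l = l*k (commutative).
Pairwise Nim products:
  8 * 2 = 12
  8 * 8 = 13
XOR them: 12 XOR 13 = 1.
Result: 8 * 10 = 1 (in Nim).

1


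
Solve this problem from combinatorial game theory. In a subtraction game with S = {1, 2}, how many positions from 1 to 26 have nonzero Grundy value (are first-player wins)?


Subtraction set S = {1, 2}, so G(n) = n mod 3.
G(n) = 0 when n is a multiple of 3.
Multiples of 3 in [1, 26]: 8
N-positions (nonzero Grundy) = 26 - 8 = 18

18


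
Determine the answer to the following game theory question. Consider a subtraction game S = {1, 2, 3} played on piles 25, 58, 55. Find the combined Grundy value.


Subtraction set: {1, 2, 3}
For this subtraction set, G(n) = n mod 4 (period = max + 1 = 4).
Pile 1 (size 25): G(25) = 25 mod 4 = 1
Pile 2 (size 58): G(58) = 58 mod 4 = 2
Pile 3 (size 55): G(55) = 55 mod 4 = 3
Total Grundy value = XOR of all: 1 XOR 2 XOR 3 = 0

0


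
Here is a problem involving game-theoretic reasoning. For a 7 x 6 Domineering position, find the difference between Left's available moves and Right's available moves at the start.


Board is 7 x 6 (rows x cols).
Left (vertical) placements: (rows-1) * cols = 6 * 6 = 36
Right (horizontal) placements: rows * (cols-1) = 7 * 5 = 35
Advantage = Left - Right = 36 - 35 = 1

1


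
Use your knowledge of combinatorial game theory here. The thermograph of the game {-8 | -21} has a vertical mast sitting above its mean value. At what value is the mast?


Game = {-8 | -21}, a switch {a | b} with numbers a > b.
Its thermograph has left wall a - t and right wall b + t, which meet at t = (a - b)/2, where both equal (a + b)/2. So the mast (mean value) is at (a + b)/2.
Mean = (-8 + (-21))/2 = -29/2 = -29/2

-29/2


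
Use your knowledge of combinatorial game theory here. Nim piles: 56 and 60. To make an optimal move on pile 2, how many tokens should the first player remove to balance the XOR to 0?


Piles: 56 and 60
Current XOR: 56 XOR 60 = 4 (non-zero, so this is an N-position).
To make the XOR zero, we need to find a move that balances the piles.
For pile 2 (size 60): target = 60 XOR 4 = 56
We reduce pile 2 from 60 to 56.
Tokens removed: 60 - 56 = 4
Verification: 56 XOR 56 = 0

4


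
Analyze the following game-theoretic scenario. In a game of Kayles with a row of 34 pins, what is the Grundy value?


Kayles: a move removes 1 or 2 adjacent pins from a contiguous row.
Removing pins from a row of k leaves two independent rows (a, b) with a + b = k - 1 (one pin) or a + b = k - 2 (two pins); an end removal gives a = 0.
By Sprague-Grundy, G(k) = mex{ G(a) XOR G(b) } over all these splits. G(0) = 0.
G(1): splits (0,0):0^0=0 -> mex({0}) = 1
G(2): splits (0,1):0^1=1 (0,0):0^0=0 -> mex({0, 1}) = 2
G(3): splits (0,2):0^2=2 (1,1):1^1=0 (0,1):0^1=1 -> mex({0, 1, 2}) = 3
G(4): splits (0,3):0^3=3 (1,2):1^2=3 (0,2):0^2=2 (1,1):1^1=0 -> mex({0, 2, 3}) = 1
G(5): splits (0,4):0^1=1 (1,3):1^3=2 (2,2):2^2=0 (0,3):0^3=3 (1,2):1^2=3 -> mex({0, 1, 2, 3}) = 4
G(6) = mex({0, 1, 2, 4}) = 3
G(7) = mex({0, 1, 3, 4, 5}) = 2
G(8) = mex({0, 2, 3, 5, 6}) = 1
G(9) = mex({0, 1, 2, 3, 6, 7}) = 4
G(10) = mex({0, 1, 3, 4, 5, 7}) = 2
G(11) = mex({0, 1, 2, 3, 4, 5}) = 6
G(12) = mex({0, 1, 2, 3, 5, 6, 7}) = 4
G(13) = mex({0, 2, 3, 4, 6, 7}) = 1
G(14) = mex({0, 1, 4, 5, 6, 7}) = 2
G(15) = mex({0, 1, 2, 3, 4, 5, 6}) = 7
G(16) = mex({0, 2, 3, 5, 6, 7}) = 1
G(17) = mex({0, 1, 2, 3, 5, 6, 7}) = 4
G(18) = mex({0, 1, 2, 4, 5, 6}) = 3
G(19) = mex({0, 1, 3, 4, 5, 7}) = 2
G(20) = mex({0, 2, 3, 4, 5, 6, 7}) = 1
G(21) = mex({0, 1, 2, 3, 5, 6, 7}) = 4
G(22) = mex({0, 1, 2, 3, 4, 5, 7}) = 6
G(23) = mex({0, 1, 2, 3, 4, 5, 6}) = 7
G(24) = mex({0, 1, 2, 3, 5, 6, 7}) = 4
G(25) = mex({0, 2, 3, 4, 6, 7}) = 1
G(26) = mex({0, 1, 3, 4, 5, 6, 7}) = 2
G(27) = mex({0, 1, 2, 3, 4, 5, 6, 7}) = 8
G(28) = mex({0, 1, 2, 3, 4, 6, 7, 8}) = 5
G(29) = mex({0, 1, 2, 3, 5, 6, 7, 8, 9}) = 4
G(30) = mex({0, 1, 2, 3, 4, 5, 6, 9, 10}) = 7
G(31) = mex({0, 1, 3, 4, 5, 7, 10, 11}) = 2
G(32) = mex({0, 2, 3, 4, 5, 6, 7, 9, 11}) = 1
G(33) = mex({0, 1, 2, 3, 4, 5, 6, 7, 9, 12}) = 8
G(34) = mex({0, 1, 2, 3, 4, 5, 7, 8, 11, 12}) = 6
Therefore G(34) = 6.

6


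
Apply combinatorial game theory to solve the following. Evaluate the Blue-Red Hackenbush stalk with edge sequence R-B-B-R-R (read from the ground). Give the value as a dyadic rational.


Edges (from ground): R-B-B-R-R
By Berlekamp's sign-expansion rule, a Blue-Red Hackenbush stalk has the value of the surreal number whose sign sequence is the edge sequence with B -> + and R -> -.
Sign sequence: -++--
Trace the sign expansion in the surreal number tree, starting from 0:
Edge 1: R (sign -) -> bounds (-inf, 0), value = -1
Edge 2: B (sign +) -> bounds (-1, 0), value = -1/2
Edge 3: B (sign +) -> bounds (-1/2, 0), value = -1/4
Edge 4: R (sign -) -> bounds (-1/2, -1/4), value = -3/8
Edge 5: R (sign -) -> bounds (-1/2, -3/8), value = -7/16
Game value = -7/16

-7/16


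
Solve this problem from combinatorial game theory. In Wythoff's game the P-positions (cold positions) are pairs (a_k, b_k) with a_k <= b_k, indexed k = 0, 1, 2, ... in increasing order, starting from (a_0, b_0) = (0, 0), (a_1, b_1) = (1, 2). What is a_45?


By Wythoff's theorem, a_k = floor(k * phi) and b_k = floor(k * phi^2) = a_k + k, where phi = (1 + sqrt(5))/2 is the golden ratio.
phi = (1 + sqrt(5))/2 = 1.618034
k = 45
k * phi = 45 * 1.618034 = 72.811529
a_45 = floor(k * phi) = 72

72


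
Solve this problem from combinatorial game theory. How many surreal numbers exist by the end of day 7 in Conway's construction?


Day 0: {|} = 0 is born. Count = 1.
Day n: the number of surreal numbers born by day n is 2^(n+1) - 1.
By day 0: 2^1 - 1 = 1
By day 1: 2^2 - 1 = 3
By day 2: 2^3 - 1 = 7
By day 3: 2^4 - 1 = 15
By day 4: 2^5 - 1 = 31
By day 5: 2^6 - 1 = 63
By day 6: 2^7 - 1 = 127
By day 7: 2^8 - 1 = 255
By day 7: 255 surreal numbers.

255


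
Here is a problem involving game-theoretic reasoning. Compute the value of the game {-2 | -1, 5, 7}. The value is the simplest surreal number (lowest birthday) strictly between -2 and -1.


Left options: {-2}, max = -2
Right options: {-1, 5, 7}, min = -1
All options are numbers and max(Left) < min(Right), so by the simplicity theorem the value is the simplest (earliest-born) number strictly between -2 and -1.
No integer lies strictly between -2 and -1, so the value is the dyadic rational m/2^k in the interval with the smallest k (then m odd); search k = 1, 2, ...:
Denominator 2: -3/2 lies strictly between -2 and -1 -- found.
The simplest number in the interval is -3/2.
Game value = -3/2

-3/2


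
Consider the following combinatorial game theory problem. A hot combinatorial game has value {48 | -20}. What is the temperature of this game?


The game is {48 | -20}, a switch {a | b} with numbers a > b.
Cooling {a | b} by t gives {a - t | b + t}, which stops being hot when a - t = b + t, i.e. at t = (a - b)/2. So the temperature of a switch is (a - b)/2.
Temperature = (Left option - Right option) / 2
= (48 - (-20)) / 2
= 68 / 2
= 34

34


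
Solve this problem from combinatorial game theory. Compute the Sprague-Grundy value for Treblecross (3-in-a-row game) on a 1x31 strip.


Treblecross: place X on empty cells; 3-in-a-row wins.
Playing within two cells of an existing X lets the opponent win at once, so sensible play treats the cells i-2..i+2 around each X as dead. The player left with no safe cell loses, so this is a normal-play take-away game on strips of safe cells.
Placing X at cell i (0-indexed) of a strip of k safe cells leaves independent strips of sizes max(0, i-2) and max(0, k-i-3). Hence G(k) = mex{ G(max(0,i-2)) XOR G(max(0,k-i-3)) : 0 <= i < k }, with G(0) = 0.
G(1): splits (0,0):0^0=0 -> mex({0}) = 1
G(2): splits (0,0):0^0=0 -> mex({0}) = 1
G(3): splits (0,0):0^0=0 -> mex({0}) = 1
G(4): splits (0,1):0^1=1 (0,0):0^0=0 -> mex({0, 1}) = 2
G(5): splits (0,2):0^1=1 (0,1):0^1=1 (0,0):0^0=0 -> mex({0, 1}) = 2
G(6) = mex({1}) = 0
G(7) = mex({0, 1, 2}) = 3
G(8) = mex({0, 1, 2}) = 3
G(9) = mex({0, 2}) = 1
G(10) = mex({0, 2, 3}) = 1
G(11) = mex({0, 3}) = 1
G(12) = mex({1, 3}) = 0
G(13) = mex({0, 1, 2, 3}) = 4
G(14) = mex({0, 1, 2}) = 3
G(15) = mex({0, 1, 2}) = 3
G(16) = mex({0, 1, 2, 4}) = 3
G(17) = mex({0, 1, 3, 4}) = 2
G(18) = mex({0, 1, 3, 4}) = 2
G(19) = mex({0, 1, 3, 5}) = 2
G(20) = mex({0, 1, 2, 3, 5}) = 4
G(21) = mex({0, 1, 2, 3, 5}) = 4
G(22) = mex({1, 2, 6}) = 0
G(23) = mex({0, 1, 2, 3, 4, 6}) = 5
G(24) = mex({0, 1, 2, 3, 4}) = 5
G(25) = mex({0, 1, 3, 4, 7}) = 2
G(26) = mex({0, 1, 3, 4, 5, 7}) = 2
G(27) = mex({0, 1, 3, 5}) = 2
G(28) = mex({0, 1, 2, 5}) = 3
G(29) = mex({0, 1, 2, 4, 5, 6}) = 3
G(30) = mex({1, 2, 4, 6}) = 0
G(31) = mex({0, 1, 2, 3, 4, 6}) = 5
Therefore G(31) = 5.

5


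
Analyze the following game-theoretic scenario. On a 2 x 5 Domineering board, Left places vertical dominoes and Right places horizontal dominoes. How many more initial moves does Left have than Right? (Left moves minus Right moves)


Board is 2 x 5 (rows x cols).
Left (vertical) placements: (rows-1) * cols = 1 * 5 = 5
Right (horizontal) placements: rows * (cols-1) = 2 * 4 = 8
Advantage = Left - Right = 5 - 8 = -3

-3


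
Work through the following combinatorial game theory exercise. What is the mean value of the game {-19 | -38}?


Game = {-19 | -38}, a switch {a | b} with numbers a > b.
Its thermograph has left wall a - t and right wall b + t, which meet at t = (a - b)/2, where both equal (a + b)/2. So the mast (mean value) is at (a + b)/2.
Mean = (-19 + (-38))/2 = -57/2 = -57/2

-57/2


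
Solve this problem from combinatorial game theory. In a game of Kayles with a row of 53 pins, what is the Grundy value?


Kayles: a move removes 1 or 2 adjacent pins from a contiguous row.
Removing pins from a row of k leaves two independent rows (a, b) with a + b = k - 1 (one pin) or a + b = k - 2 (two pins); an end removal gives a = 0.
By Sprague-Grundy, G(k) = mex{ G(a) XOR G(b) } over all these splits. G(0) = 0.
G(1): splits (0,0):0^0=0 -> mex({0}) = 1
G(2): splits (0,1):0^1=1 (0,0):0^0=0 -> mex({0, 1}) = 2
G(3): splits (0,2):0^2=2 (1,1):1^1=0 (0,1):0^1=1 -> mex({0, 1, 2}) = 3
G(4): splits (0,3):0^3=3 (1,2):1^2=3 (0,2):0^2=2 (1,1):1^1=0 -> mex({0, 2, 3}) = 1
G(5): splits (0,4):0^1=1 (1,3):1^3=2 (2,2):2^2=0 (0,3):0^3=3 (1,2):1^2=3 -> mex({0, 1, 2, 3}) = 4
G(6) = mex({0, 1, 2, 4}) = 3
G(7) = mex({0, 1, 3, 4, 5}) = 2
G(8) = mex({0, 2, 3, 5, 6}) = 1
G(9) = mex({0, 1, 2, 3, 6, 7}) = 4
G(10) = mex({0, 1, 3, 4, 5, 7}) = 2
G(11) = mex({0, 1, 2, 3, 4, 5}) = 6
G(12) = mex({0, 1, 2, 3, 5, 6, 7}) = 4
G(13) = mex({0, 2, 3, 4, 6, 7}) = 1
G(14) = mex({0, 1, 4, 5, 6, 7}) = 2
G(15) = mex({0, 1, 2, 3, 4, 5, 6}) = 7
G(16) = mex({0, 2, 3, 5, 6, 7}) = 1
G(17) = mex({0, 1, 2, 3, 5, 6, 7}) = 4
G(18) = mex({0, 1, 2, 4, 5, 6}) = 3
G(19) = mex({0, 1, 3, 4, 5, 7}) = 2
G(20) = mex({0, 2, 3, 4, 5, 6, 7}) = 1
G(21) = mex({0, 1, 2, 3, 5, 6, 7}) = 4
G(22) = mex({0, 1, 2, 3, 4, 5, 7}) = 6
G(23) = mex({0, 1, 2, 3, 4, 5, 6}) = 7
G(24) = mex({0, 1, 2, 3, 5, 6, 7}) = 4
G(25) = mex({0, 2, 3, 4, 6, 7}) = 1
G(26) = mex({0, 1, 3, 4, 5, 6, 7}) = 2
G(27) = mex({0, 1, 2, 3, 4, 5, 6, 7}) = 8
G(28) = mex({0, 1, 2, 3, 4, 6, 7, 8}) = 5
G(29) = mex({0, 1, 2, 3, 5, 6, 7, 8, 9}) = 4
G(30) = mex({0, 1, 2, 3, 4, 5, 6, 9, 10}) = 7
G(31) = mex({0, 1, 3, 4, 5, 7, 10, 11}) = 2
G(32) = mex({0, 2, 3, 4, 5, 6, 7, 9, 11}) = 1
G(33) = mex({0, 1, 2, 3, 4, 5, 6, 7, 9, 12}) = 8
G(34) = mex({0, 1, 2, 3, 4, 5, 7, 8, 11, 12}) = 6
G(35) = mex({0, 1, 2, 3, 4, 5, 6, 8, 9, 10, 11}) = 7
G(36) = mex({0, 1, 2, 3, 5, 6, 7, 9, 10}) = 4
G(37) = mex({0, 2, 3, 4, 6, 7, 9, 10, 11, 12}) = 1
G(38) = mex({0, 1, 3, 4, 5, 6, 7, 9, 10, 11, 12}) = 2
G(39) = mex({0, 1, 2, 4, 5, 6, 7, 9, 10, 12, 14}) = 3
G(40) = mex({0, 2, 3, 4, 6, 7, 11, 12, 14}) = 1
G(41) = mex({0, 1, 2, 3, 5, 6, 7, 9, 10, 11, 12}) = 4
G(42) = mex({0, 1, 2, 3, 4, 5, 6, 9, 10}) = 7
G(43) = mex({0, 1, 3, 4, 5, 7, 9, 10, 12, 15}) = 2
G(44) = mex({0, 2, 3, 4, 5, 6, 7, 9, 10, 12, 15}) = 1
G(45) = mex({0, 1, 2, 3, 4, 5, 6, 7, 9, 10, 12, 14}) = 8
G(46) = mex({0, 1, 3, 4, 5, 7, 8, 11, 12, 14}) = 2
G(47) = mex({0, 1, 2, 3, 4, 5, 6, 8, 9, 10, 11, 12}) = 7
G(48) = mex({0, 1, 2, 3, 5, 6, 7, 9, 10}) = 4
G(49) = mex({0, 2, 3, 4, 6, 7, 9, 10, 11, 12, 15}) = 1
G(50) = mex({0, 1, 4, 5, 6, 7, 9, 11, 12, 14, 15}) = 2
G(51) = mex({0, 1, 2, 3, 4, 5, 6, 7, 9, 12, 14, 15}) = 8
G(52) = mex({0, 2, 3, 4, 5, 6, 7, 8, 11, 12, 15}) = 1
G(53) = mex({0, 1, 2, 3, 5, 6, 7, 8, 9, 10, 11, 12}) = 4
Therefore G(53) = 4.

4


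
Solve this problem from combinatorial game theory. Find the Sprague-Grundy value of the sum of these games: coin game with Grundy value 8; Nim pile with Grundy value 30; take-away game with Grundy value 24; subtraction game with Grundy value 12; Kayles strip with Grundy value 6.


By the Sprague-Grundy theorem, the Grundy value of a sum of games is the XOR of individual Grundy values.
coin game: Grundy value = 8. Running XOR: 0 XOR 8 = 8
Nim pile: Grundy value = 30. Running XOR: 8 XOR 30 = 22
take-away game: Grundy value = 24. Running XOR: 22 XOR 24 = 14
subtraction game: Grundy value = 12. Running XOR: 14 XOR 12 = 2
Kayles strip: Grundy value = 6. Running XOR: 2 XOR 6 = 4
The combined Grundy value is 4.

4


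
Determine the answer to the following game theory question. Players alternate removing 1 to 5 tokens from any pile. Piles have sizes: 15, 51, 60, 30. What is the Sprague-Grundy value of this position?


Subtraction set: {1, 2, 3, 4, 5}
For this subtraction set, G(n) = n mod 6 (period = max + 1 = 6).
Pile 1 (size 15): G(15) = 15 mod 6 = 3
Pile 2 (size 51): G(51) = 51 mod 6 = 3
Pile 3 (size 60): G(60) = 60 mod 6 = 0
Pile 4 (size 30): G(30) = 30 mod 6 = 0
Total Grundy value = XOR of all: 3 XOR 3 XOR 0 XOR 0 = 0

0


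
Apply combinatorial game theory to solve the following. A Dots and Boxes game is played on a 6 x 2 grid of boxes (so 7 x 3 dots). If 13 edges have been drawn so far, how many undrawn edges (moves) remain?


Grid: 6 x 2 boxes, i.e. 7 rows and 3 columns of dots.
Horizontal edges: (rows + 1) * cols = 7 * 2 = 14
Vertical edges: rows * (cols + 1) = 6 * 3 = 18
Total edges: 14 + 18 = 32
Edges drawn: 13
Remaining: 32 - 13 = 19

19


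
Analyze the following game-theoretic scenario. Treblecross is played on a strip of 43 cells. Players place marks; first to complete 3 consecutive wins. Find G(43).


Treblecross: place X on empty cells; 3-in-a-row wins.
Playing within two cells of an existing X lets the opponent win at once, so sensible play treats the cells i-2..i+2 around each X as dead. The player left with no safe cell loses, so this is a normal-play take-away game on strips of safe cells.
Placing X at cell i (0-indexed) of a strip of k safe cells leaves independent strips of sizes max(0, i-2) and max(0, k-i-3). Hence G(k) = mex{ G(max(0,i-2)) XOR G(max(0,k-i-3)) : 0 <= i < k }, with G(0) = 0.
G(1): splits (0,0):0^0=0 -> mex({0}) = 1
G(2): splits (0,0):0^0=0 -> mex({0}) = 1
G(3): splits (0,0):0^0=0 -> mex({0}) = 1
G(4): splits (0,1):0^1=1 (0,0):0^0=0 -> mex({0, 1}) = 2
G(5): splits (0,2):0^1=1 (0,1):0^1=1 (0,0):0^0=0 -> mex({0, 1}) = 2
G(6) = mex({1}) = 0
G(7) = mex({0, 1, 2}) = 3
G(8) = mex({0, 1, 2}) = 3
G(9) = mex({0, 2}) = 1
G(10) = mex({0, 2, 3}) = 1
G(11) = mex({0, 3}) = 1
G(12) = mex({1, 3}) = 0
G(13) = mex({0, 1, 2, 3}) = 4
G(14) = mex({0, 1, 2}) = 3
G(15) = mex({0, 1, 2}) = 3
G(16) = mex({0, 1, 2, 4}) = 3
G(17) = mex({0, 1, 3, 4}) = 2
G(18) = mex({0, 1, 3, 4}) = 2
G(19) = mex({0, 1, 3, 5}) = 2
G(20) = mex({0, 1, 2, 3, 5}) = 4
G(21) = mex({0, 1, 2, 3, 5}) = 4
G(22) = mex({1, 2, 6}) = 0
G(23) = mex({0, 1, 2, 3, 4, 6}) = 5
G(24) = mex({0, 1, 2, 3, 4}) = 5
G(25) = mex({0, 1, 3, 4, 7}) = 2
G(26) = mex({0, 1, 3, 4, 5, 7}) = 2
G(27) = mex({0, 1, 3, 5}) = 2
G(28) = mex({0, 1, 2, 5}) = 3
G(29) = mex({0, 1, 2, 4, 5, 6}) = 3
G(30) = mex({1, 2, 4, 6}) = 0
G(31) = mex({0, 1, 2, 3, 4, 6}) = 5
G(32) = mex({1, 2, 3, 4, 7}) = 0
G(33) = mex({0, 3, 7}) = 1
G(34) = mex({0, 2, 3, 5, 7}) = 1
G(35) = mex({0, 2, 3, 5, 6}) = 1
G(36) = mex({0, 1, 2, 5, 6}) = 3
G(37) = mex({0, 1, 2, 4, 5, 6}) = 3
G(38) = mex({0, 1, 2, 4}) = 3
G(39) = mex({0, 1, 2, 3, 4, 7}) = 5
G(40) = mex({0, 1, 2, 3, 4, 5, 7}) = 6
G(41) = mex({0, 1, 2, 3, 5, 7}) = 4
G(42) = mex({0, 1, 2, 3, 5, 6, 7}) = 4
G(43) = mex({0, 2, 3, 5, 6}) = 1
Therefore G(43) = 1.

1


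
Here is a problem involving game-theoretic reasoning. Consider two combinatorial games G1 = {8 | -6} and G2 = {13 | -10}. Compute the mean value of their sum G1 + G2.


G1 = {8 | -6}, G2 = {13 | -10}
Each is a switch {a | b} with numbers a > b; its mean value is (a + b)/2, and mean value is additive over game sums: m(G1 + G2) = m(G1) + m(G2).
Mean of G1 = (8 + (-6))/2 = 2/2 = 1
Mean of G2 = (13 + (-10))/2 = 3/2 = 3/2
Mean of G1 + G2 = 1 + 3/2 = 5/2

5/2


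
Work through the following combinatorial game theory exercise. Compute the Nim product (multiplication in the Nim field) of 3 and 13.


Nim multiplication is bilinear over XOR: (u XOR v) * w = (u*w) XOR (v*w).
So we split each operand into its bit components and XOR the pairwise Nim products.
3 = 1 + 2 (as XOR of powers of 2).
13 = 1 + 4 + 8 (as XOR of powers of 2).
Using the standard Nim-product table on single bits:
  2*2 = 3,   2*4 = 8,   2*8 = 12,
  4*4 = 6,   4*8 = 11,  8*8 = 13,
and  1*x = x (identity), k*l = l*k (commutative).
Pairwise Nim products:
  1 * 1 = 1
  1 * 4 = 4
  1 * 8 = 8
  2 * 1 = 2
  2 * 4 = 8
  2 * 8 = 12
XOR them: 1 XOR 4 XOR 8 XOR 2 XOR 8 XOR 12 = 11.
Result: 3 * 13 = 11 (in Nim).

11


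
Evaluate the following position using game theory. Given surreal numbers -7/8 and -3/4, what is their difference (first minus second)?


x = -7/8, y = -3/4
Converting to common denominator: 8
x = -7/8, y = -6/8
x - y = -7/8 - -3/4 = -1/8

-1/8


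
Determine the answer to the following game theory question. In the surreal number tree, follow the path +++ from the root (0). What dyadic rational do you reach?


Sign expansion: +++
Rule: track bounds (lo, hi), initially (-inf, +inf). On '+', the current value becomes lo and we move to the simplest number in (value, hi): value + 1 if hi = +inf, otherwise the midpoint (value + hi)/2. On '-', the current value becomes hi and we move to value - 1 if lo = -inf, otherwise the midpoint (lo + value)/2.
Start at 0.
Step 1: sign = +, move right. Bounds: (0, +inf). Value = 1
Step 2: sign = +, move right. Bounds: (1, +inf). Value = 2
Step 3: sign = +, move right. Bounds: (2, +inf). Value = 3
The surreal number with sign expansion +++ is 3.

3


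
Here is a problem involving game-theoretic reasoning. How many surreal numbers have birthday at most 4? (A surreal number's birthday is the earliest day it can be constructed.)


Day 0: {|} = 0 is born. Count = 1.
Day n: the number of surreal numbers born by day n is 2^(n+1) - 1.
By day 0: 2^1 - 1 = 1
By day 1: 2^2 - 1 = 3
By day 2: 2^3 - 1 = 7
By day 3: 2^4 - 1 = 15
By day 4: 2^5 - 1 = 31
By day 4: 31 surreal numbers.

31


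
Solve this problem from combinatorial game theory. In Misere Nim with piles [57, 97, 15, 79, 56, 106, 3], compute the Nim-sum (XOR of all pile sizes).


We need the XOR (exclusive or) of all pile sizes.
After XOR-ing pile 1 (size 57): 0 XOR 57 = 57
After XOR-ing pile 2 (size 97): 57 XOR 97 = 88
After XOR-ing pile 3 (size 15): 88 XOR 15 = 87
After XOR-ing pile 4 (size 79): 87 XOR 79 = 24
After XOR-ing pile 5 (size 56): 24 XOR 56 = 32
After XOR-ing pile 6 (size 106): 32 XOR 106 = 74
After XOR-ing pile 7 (size 3): 74 XOR 3 = 73
The Nim-value of this position is 73.

73


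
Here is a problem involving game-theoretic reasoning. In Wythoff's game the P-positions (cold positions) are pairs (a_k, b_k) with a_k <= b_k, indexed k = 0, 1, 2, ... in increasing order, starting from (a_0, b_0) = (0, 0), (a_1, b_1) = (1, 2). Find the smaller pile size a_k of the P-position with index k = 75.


By Wythoff's theorem, a_k = floor(k * phi) and b_k = floor(k * phi^2) = a_k + k, where phi = (1 + sqrt(5))/2 is the golden ratio.
phi = (1 + sqrt(5))/2 = 1.618034
k = 75
k * phi = 75 * 1.618034 = 121.352549
a_75 = floor(k * phi) = 121

121


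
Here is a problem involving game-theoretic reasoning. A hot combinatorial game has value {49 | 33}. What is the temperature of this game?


The game is {49 | 33}, a switch {a | b} with numbers a > b.
Cooling {a | b} by t gives {a - t | b + t}, which stops being hot when a - t = b + t, i.e. at t = (a - b)/2. So the temperature of a switch is (a - b)/2.
Temperature = (Left option - Right option) / 2
= (49 - (33)) / 2
= 16 / 2
= 8

8


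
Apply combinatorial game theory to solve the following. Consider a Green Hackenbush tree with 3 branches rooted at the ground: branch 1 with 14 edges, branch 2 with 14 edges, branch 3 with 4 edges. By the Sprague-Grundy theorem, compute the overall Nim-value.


The tree has 3 branches from the ground vertex.
In Green Hackenbush, the Nim-value of a simple path of length k is k.
Branch 1: length 14, Nim-value = 14
Branch 2: length 14, Nim-value = 14
Branch 3: length 4, Nim-value = 4
Total Nim-value = XOR of all branch values:
0 XOR 14 = 14
14 XOR 14 = 0
0 XOR 4 = 4
Nim-value of the tree = 4

4


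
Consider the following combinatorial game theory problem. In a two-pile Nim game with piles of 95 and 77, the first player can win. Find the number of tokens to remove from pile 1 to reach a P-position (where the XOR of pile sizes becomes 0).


Piles: 95 and 77
Current XOR: 95 XOR 77 = 18 (non-zero, so this is an N-position).
To make the XOR zero, we need to find a move that balances the piles.
For pile 1 (size 95): target = 95 XOR 18 = 77
We reduce pile 1 from 95 to 77.
Tokens removed: 95 - 77 = 18
Verification: 77 XOR 77 = 0

18


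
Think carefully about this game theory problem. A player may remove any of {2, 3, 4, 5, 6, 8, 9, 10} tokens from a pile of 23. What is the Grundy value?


The subtraction set is S = {2, 3, 4, 5, 6, 8, 9, 10}.
G(k) = mex{ G(k - s) : s in S, s <= k }. We compute iteratively: G(0) = 0.
G(1) = mex({}) = 0
G(2) = mex({0}) = 1
G(3) = mex({0}) = 1
G(4) = mex({0, 1}) = 2
G(5) = mex({0, 1}) = 2
G(6) = mex({0, 1, 2}) = 3
G(7) = mex({0, 1, 2}) = 3
G(8) = mex({0, 1, 2, 3}) = 4
G(9) = mex({0, 1, 2, 3}) = 4
G(10) = mex({0, 1, 2, 3, 4}) = 5
G(11) = mex({0, 1, 2, 3, 4}) = 5
G(12) = mex({1, 2, 3, 4, 5}) = 0
G(13) = mex({1, 2, 3, 4, 5}) = 0
G(14) = mex({0, 2, 3, 4, 5}) = 1
G(15) = mex({0, 2, 3, 4, 5}) = 1
G(16) = mex({0, 1, 3, 4, 5}) = 2
G(17) = mex({0, 1, 3, 4, 5}) = 2
G(18) = mex({0, 1, 2, 4, 5}) = 3
G(19) = mex({0, 1, 2, 4, 5}) = 3
G(20) = mex({0, 1, 2, 3, 5}) = 4
G(21) = mex({0, 1, 2, 3, 5}) = 4
Observe that G(12)..G(21) = 0, 0, 1, 1, 2, 2, 3, 3, 4, 4 repeats G(0)..G(9) = 0, 0, 1, 1, 2, 2, 3, 3, 4, 4.
For k >= max(S) = 10, G(k) is determined by the previous 10 values G(k-10)..G(k-1); a window of 10 consecutive values has recurred shifted by 12, so by induction G(k + 12) = G(k) for all k >= 0: the sequence is periodic from the start with period 12.
One period: G(0..11) = 0, 0, 1, 1, 2, 2, 3, 3, 4, 4, 5, 5.
23 mod 12 = 11, so G(23) = G(11) = 5.

5


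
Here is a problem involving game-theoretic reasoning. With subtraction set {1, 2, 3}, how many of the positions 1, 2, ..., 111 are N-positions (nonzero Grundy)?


Subtraction set S = {1, 2, 3}, so G(n) = n mod 4.
G(n) = 0 when n is a multiple of 4.
Multiples of 4 in [1, 111]: 27
N-positions (nonzero Grundy) = 111 - 27 = 84

84


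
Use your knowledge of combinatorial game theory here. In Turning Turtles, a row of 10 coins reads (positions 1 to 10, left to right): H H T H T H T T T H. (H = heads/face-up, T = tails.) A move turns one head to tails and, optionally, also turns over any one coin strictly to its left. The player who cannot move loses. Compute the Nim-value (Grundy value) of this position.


Coins: H H T H T H T T T H
Key fact: a single head at position k behaves exactly like a Nim heap of size k (turning it to T and optionally flipping a coin at j < k corresponds to moving the heap from k to j, or to 0), and heads combine as a disjunctive sum (two heads at the same place would cancel, matching j XOR j = 0). So the Nim-value is the XOR of the 1-indexed positions of the heads.
Face-up positions (1-indexed): [1, 2, 4, 6, 10]
XOR 0 with 1: 0 XOR 1 = 1
XOR 1 with 2: 1 XOR 2 = 3
XOR 3 with 4: 3 XOR 4 = 7
XOR 7 with 6: 7 XOR 6 = 1
XOR 1 with 10: 1 XOR 10 = 11
Nim-value = 11

11


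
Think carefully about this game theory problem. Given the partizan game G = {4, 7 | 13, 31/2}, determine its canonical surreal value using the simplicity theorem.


Left options: {4, 7}, max = 7
Right options: {13, 31/2}, min = 13
All options are numbers and max(Left) < min(Right), so by the simplicity theorem the value is the simplest (earliest-born) number strictly between 7 and 13.
Integers 8 through 12 all lie strictly between 7 and 13.
Among integers, the simplest (lowest birthday = smallest |n|; 0 is born on day 0, +-n on day n) is 8.
No non-integer in the interval can be simpler: if x is a non-integer in the interval, then floor(x) or ceil(x) also lies in the interval (the interval contains an integer), and both are proper prefixes of x's sign expansion, i.e. born earlier. So the game value is 8.
Game value = 8

8


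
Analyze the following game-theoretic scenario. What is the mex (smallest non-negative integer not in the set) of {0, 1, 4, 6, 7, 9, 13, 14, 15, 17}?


Set = {0, 1, 4, 6, 7, 9, 13, 14, 15, 17}
0 is in the set.
1 is in the set.
2 is NOT in the set. This is the mex.
mex = 2

2


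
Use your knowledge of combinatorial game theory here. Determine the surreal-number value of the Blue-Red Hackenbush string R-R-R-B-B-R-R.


Edges (from ground): R-R-R-B-B-R-R
By Berlekamp's sign-expansion rule, a Blue-Red Hackenbush stalk has the value of the surreal number whose sign sequence is the edge sequence with B -> + and R -> -.
Sign sequence: ---++--
Trace the sign expansion in the surreal number tree, starting from 0:
Edge 1: R (sign -) -> bounds (-inf, 0), value = -1
Edge 2: R (sign -) -> bounds (-inf, -1), value = -2
Edge 3: R (sign -) -> bounds (-inf, -2), value = -3
Edge 4: B (sign +) -> bounds (-3, -2), value = -5/2
Edge 5: B (sign +) -> bounds (-5/2, -2), value = -9/4
Edge 6: R (sign -) -> bounds (-5/2, -9/4), value = -19/8
Edge 7: R (sign -) -> bounds (-5/2, -19/8), value = -39/16
Game value = -39/16

-39/16


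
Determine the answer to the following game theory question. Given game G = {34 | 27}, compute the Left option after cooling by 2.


Original game: {34 | 27} (a switch {a | b} with a > b).
Cooling by t (for t below the temperature (a - b)/2 = 7/2) taxes each move by t: {a | b} cooled by t is {a - t | b + t}.
Cooling amount: t = 2
Cooled Left option: 34 - 2 = 32
Cooled Right option: 27 + 2 = 29
Cooled game: {32 | 29}
Left option = 32

32
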